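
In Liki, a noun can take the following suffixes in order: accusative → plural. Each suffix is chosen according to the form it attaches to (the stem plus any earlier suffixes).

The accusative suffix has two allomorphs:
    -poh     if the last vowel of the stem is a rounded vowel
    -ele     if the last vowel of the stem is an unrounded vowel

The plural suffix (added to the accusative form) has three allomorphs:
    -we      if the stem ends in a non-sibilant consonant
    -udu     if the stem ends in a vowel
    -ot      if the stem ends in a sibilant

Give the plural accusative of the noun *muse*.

museeleudu

*muse*: last vowel = /e/, an unrounded vowel → -ele → *museele*.
The accusative form *museele*: final sound = /e/, a vowel → -udu → *museeleudu*.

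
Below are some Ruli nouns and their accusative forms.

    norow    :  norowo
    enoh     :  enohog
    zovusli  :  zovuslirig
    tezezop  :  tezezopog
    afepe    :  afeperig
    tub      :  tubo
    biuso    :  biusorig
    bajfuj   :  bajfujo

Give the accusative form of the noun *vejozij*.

The pattern is voicing of the final sound: -og when the stem ends in a voiceless consonant (*enoh*, *tezezop*); -o when the stem ends in a voiced consonant (*norow*, *tub*, *bajfuj*); -rig when the stem ends in a vowel (*zovusli*, *afepe*, *biuso*).
Since the final sound of *vejozij* is /j/ (a voiced consonant), it takes -o, giving *vejozijo*.

vejozijo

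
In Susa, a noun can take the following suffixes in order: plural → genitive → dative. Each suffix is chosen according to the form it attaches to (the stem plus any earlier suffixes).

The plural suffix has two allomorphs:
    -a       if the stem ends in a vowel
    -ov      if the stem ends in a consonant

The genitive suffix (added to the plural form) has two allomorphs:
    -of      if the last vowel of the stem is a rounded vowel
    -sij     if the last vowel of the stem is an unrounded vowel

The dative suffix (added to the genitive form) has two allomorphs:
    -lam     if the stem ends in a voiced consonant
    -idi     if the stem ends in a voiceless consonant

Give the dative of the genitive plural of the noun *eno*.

enoasijlam

*eno*: final sound = /o/, a vowel → -a → *enoa*.
The plural form *enoa* — last vowel /a/ (an unrounded vowel) → -sij → *enoasij*.
The genitive form *enoasij* — final consonant /j/ (voiced) → -lam → *enoasijlam*.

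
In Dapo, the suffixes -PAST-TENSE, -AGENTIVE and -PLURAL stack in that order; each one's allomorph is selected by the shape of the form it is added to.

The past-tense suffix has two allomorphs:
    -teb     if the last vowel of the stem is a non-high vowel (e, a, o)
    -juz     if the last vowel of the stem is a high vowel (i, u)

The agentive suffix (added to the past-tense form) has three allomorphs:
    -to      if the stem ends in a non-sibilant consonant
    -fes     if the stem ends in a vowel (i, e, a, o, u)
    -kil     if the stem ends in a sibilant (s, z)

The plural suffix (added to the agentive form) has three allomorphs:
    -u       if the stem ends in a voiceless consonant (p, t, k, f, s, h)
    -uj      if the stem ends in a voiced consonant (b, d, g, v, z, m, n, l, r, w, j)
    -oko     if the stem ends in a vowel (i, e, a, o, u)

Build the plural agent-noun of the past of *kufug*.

*kufug*: last vowel = /u/, a high vowel → -juz → *kufugjuz*.
The past-tense form *kufugjuz*: final sound = /z/, a sibilant → -kil → *kufugjuzkil*.
The agentive form *kufugjuzkil* — final sound /l/ (a voiced consonant) → -uj → *kufugjuzkiluj*.

kufugjuzkiluj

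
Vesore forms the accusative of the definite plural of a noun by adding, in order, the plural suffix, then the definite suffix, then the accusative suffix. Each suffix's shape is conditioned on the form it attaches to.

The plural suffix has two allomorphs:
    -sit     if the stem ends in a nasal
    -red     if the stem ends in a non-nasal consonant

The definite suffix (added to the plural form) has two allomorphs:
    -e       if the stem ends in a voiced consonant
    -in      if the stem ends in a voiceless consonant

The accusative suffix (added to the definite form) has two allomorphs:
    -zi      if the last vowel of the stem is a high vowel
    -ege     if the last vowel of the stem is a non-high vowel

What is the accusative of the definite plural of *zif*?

The final consonant of *zif* is /f/, which is non-nasal, so the plural suffix is -red, giving *zifred*.
The plural form *zifred* — final consonant /d/ (voiced) → -e → *zifrede*.
The last vowel of the definite form *zifrede* is /e/, which is a non-high vowel, so the accusative suffix is -ege, giving *zifredeege*.

zifredeege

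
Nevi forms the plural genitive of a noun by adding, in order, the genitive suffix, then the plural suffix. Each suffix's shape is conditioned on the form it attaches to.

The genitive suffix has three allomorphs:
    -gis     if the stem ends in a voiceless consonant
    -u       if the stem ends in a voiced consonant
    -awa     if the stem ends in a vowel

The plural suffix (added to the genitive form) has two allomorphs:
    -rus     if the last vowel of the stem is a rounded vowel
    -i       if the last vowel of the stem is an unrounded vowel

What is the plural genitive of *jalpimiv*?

*jalpimiv* — final sound /v/ (a voiced consonant) → -u → *jalpimivu*.
The genitive form *jalpimivu*: last vowel = /u/, a rounded vowel → -rus → *jalpimivurus*.

jalpimivurus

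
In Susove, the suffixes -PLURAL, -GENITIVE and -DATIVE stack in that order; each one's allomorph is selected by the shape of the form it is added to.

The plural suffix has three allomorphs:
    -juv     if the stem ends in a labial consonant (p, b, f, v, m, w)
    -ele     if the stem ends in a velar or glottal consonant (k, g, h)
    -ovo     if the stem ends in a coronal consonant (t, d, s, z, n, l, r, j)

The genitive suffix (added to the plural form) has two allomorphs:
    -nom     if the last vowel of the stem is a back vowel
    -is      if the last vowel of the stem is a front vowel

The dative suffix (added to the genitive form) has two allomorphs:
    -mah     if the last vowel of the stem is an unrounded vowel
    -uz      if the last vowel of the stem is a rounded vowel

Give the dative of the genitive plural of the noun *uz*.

The final consonant of *uz* is /z/, which is coronal, so the plural suffix is -ovo, giving *uzovo*.
The plural form *uzovo* — last vowel /o/ (a back vowel) → -nom → *uzovonom*.
The genitive form *uzovonom*: last vowel = /o/, a rounded vowel → -uz → *uzovonomuz*.

uzovonomuz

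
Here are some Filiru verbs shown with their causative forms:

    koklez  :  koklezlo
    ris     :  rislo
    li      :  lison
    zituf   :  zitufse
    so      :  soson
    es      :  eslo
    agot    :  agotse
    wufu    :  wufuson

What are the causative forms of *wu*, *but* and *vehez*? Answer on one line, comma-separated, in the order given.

wuson, butse, vehezlo

The alternation tracks the final sound of the stem — -lo when the stem ends in a sibilant (*koklez*, *ris*, *es*); -se when the stem ends in a non-sibilant consonant (*zituf*, *agot*); -son when the stem ends in a vowel (*li*, *so*, *wufu*).
Since the final sound of *wu* is /u/ (a vowel), it takes -son, giving *wuson*.
*but*: final sound = /t/, a non-sibilant consonant → -se → *butse*.
*vehez* — final sound /z/ (a sibilant) → -lo → *vehezlo*.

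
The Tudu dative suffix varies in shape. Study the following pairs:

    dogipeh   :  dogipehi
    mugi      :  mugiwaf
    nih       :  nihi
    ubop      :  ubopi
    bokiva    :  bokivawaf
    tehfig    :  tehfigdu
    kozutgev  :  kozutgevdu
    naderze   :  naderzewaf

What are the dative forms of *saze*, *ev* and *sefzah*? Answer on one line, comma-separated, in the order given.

sazewaf, evdu, sefzahi

The suffix is conditioned by the final sound: -i when the stem ends in a voiceless consonant (*dogipeh*, *nih*, *ubop*); -du when the stem ends in a voiced consonant (*tehfig*, *kozutgev*); -waf when the stem ends in a vowel (*mugi*, *bokiva*, *naderze*).
*saze* — final sound /e/ (a vowel) → -waf → *sazewaf*.
Since the final sound of *ev* is /v/ (a voiced consonant), it takes -du, giving *evdu*.
*sefzah* — final sound /h/ (a voiceless consonant) → -i → *sefzahi*.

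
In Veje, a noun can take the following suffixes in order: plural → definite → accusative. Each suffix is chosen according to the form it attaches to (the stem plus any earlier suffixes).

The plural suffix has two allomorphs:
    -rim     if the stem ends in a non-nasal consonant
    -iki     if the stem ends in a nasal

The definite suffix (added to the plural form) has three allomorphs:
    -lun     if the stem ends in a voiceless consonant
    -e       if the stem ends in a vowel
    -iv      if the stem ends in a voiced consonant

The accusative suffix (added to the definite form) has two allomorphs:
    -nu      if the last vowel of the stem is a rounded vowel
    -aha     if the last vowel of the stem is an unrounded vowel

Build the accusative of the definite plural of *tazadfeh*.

tazadfehrimivaha

*tazadfeh*: final consonant = /h/, non-nasal → -rim → *tazadfehrim*.
The plural form *tazadfehrim* — final sound /m/ (a voiced consonant) → -iv → *tazadfehrimiv*.
The definite form *tazadfehrimiv* — last vowel /i/ (an unrounded vowel) → -aha → *tazadfehrimivaha*.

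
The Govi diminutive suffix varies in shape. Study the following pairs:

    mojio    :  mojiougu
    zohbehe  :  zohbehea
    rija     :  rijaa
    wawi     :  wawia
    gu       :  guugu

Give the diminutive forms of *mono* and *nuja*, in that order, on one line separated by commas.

The pattern is rounding harmony: -ugu when the last vowel of the stem is a rounded vowel (*mojio*, *gu*); -a when the last vowel of the stem is an unrounded vowel (*zohbehe*, *rija*, *wawi*).
*mono*: last vowel = /o/, a rounded vowel → -ugu → *monougu*.
*nuja* — last vowel /a/ (an unrounded vowel) → -a → *nujaa*.

monougu, nujaa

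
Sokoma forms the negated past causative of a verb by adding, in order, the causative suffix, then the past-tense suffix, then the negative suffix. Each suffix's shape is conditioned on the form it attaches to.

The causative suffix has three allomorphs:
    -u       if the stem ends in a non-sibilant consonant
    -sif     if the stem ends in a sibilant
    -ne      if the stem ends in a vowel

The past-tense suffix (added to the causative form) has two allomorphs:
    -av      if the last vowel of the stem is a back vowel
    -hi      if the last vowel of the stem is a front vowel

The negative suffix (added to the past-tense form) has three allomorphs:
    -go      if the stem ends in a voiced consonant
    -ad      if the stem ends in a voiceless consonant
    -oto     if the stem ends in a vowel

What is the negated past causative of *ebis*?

The final sound of *ebis* is /s/, which is a sibilant, so the causative suffix is -sif, giving *ebissif*.
The causative form *ebissif*: last vowel = /i/, a front vowel → -hi → *ebissifhi*.
Since the final sound of the past-tense form *ebissifhi* is /i/ (a vowel), it takes -oto, giving *ebissifhioto*.

ebissifhioto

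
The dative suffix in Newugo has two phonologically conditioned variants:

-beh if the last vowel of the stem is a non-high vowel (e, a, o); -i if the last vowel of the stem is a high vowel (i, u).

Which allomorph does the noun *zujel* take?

*zujel*: last vowel = /e/, a non-high vowel → -beh.

-beh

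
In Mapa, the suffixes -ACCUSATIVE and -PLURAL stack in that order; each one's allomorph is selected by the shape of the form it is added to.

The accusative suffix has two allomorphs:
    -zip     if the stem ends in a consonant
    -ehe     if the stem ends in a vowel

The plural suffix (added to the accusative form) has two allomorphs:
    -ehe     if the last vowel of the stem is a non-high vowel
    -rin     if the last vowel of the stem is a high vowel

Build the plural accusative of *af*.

Since the final sound of *af* is /f/ (a consonant), it takes -zip, giving *afzip*.
The last vowel of the accusative form *afzip* is /i/, which is a high vowel, so the plural suffix is -rin, giving *afziprin*.

afziprin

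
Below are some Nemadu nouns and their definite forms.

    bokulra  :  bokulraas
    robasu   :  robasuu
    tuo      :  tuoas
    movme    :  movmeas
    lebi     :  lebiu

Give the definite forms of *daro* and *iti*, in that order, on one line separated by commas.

The suffix is conditioned by the last vowel: -u when the last vowel of the stem is a high vowel (*robasu*, *lebi*); -as when the last vowel of the stem is a non-high vowel (*bokulra*, *tuo*, *movme*).
The last vowel of *daro* is /o/, which is a non-high vowel, so the suffix is -as, giving *daroas*.
*iti* — last vowel /i/ (a high vowel) → -u → *itiu*.

daroas, itiu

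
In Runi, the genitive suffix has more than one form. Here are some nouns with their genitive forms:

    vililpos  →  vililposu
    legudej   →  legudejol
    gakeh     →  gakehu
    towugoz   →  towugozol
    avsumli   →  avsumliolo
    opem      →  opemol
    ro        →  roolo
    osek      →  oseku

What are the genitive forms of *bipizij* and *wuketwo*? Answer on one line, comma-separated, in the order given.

bipizijol, wuketwoolo

The pattern is voicing of the final sound: -u when the stem ends in a voiceless consonant (*vililpos*, *gakeh*, *osek*); -ol when the stem ends in a voiced consonant (*legudej*, *towugoz*, *opem*); -olo when the stem ends in a vowel (*avsumli*, *ro*).
*bipizij* — final sound /j/ (a voiced consonant) → -ol → *bipizijol*.
*wuketwo*: final sound = /o/, a vowel → -olo → *wuketwoolo*.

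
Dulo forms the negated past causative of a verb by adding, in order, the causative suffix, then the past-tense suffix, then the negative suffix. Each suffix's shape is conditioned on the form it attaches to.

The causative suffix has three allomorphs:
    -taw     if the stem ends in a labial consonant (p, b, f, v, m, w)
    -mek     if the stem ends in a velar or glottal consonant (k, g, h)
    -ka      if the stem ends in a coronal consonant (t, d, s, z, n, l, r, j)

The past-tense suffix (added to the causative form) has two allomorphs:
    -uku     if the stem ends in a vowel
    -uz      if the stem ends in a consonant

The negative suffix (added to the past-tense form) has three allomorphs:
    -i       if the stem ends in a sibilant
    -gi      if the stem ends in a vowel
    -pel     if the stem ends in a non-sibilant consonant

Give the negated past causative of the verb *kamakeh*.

Since the final consonant of *kamakeh* is /h/ (velar/glottal), it takes -mek, giving *kamakehmek*.
The final sound of the causative form *kamakehmek* is /k/, which is a consonant, so the past-tense suffix is -uz, giving *kamakehmekuz*.
Since the final sound of the past-tense form *kamakehmekuz* is /z/ (a sibilant), it takes -i, giving *kamakehmekuzi*.

kamakehmekuzi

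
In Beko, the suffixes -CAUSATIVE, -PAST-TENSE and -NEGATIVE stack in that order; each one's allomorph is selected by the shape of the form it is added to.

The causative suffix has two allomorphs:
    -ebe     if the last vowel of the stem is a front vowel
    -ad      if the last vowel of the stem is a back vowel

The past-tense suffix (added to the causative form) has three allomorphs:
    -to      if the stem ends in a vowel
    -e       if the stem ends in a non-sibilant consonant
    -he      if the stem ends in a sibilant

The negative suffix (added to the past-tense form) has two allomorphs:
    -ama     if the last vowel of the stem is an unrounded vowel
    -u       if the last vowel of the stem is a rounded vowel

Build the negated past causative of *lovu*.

lovuadeama

The last vowel of *lovu* is /u/, which is a back vowel, so the causative suffix is -ad, giving *lovuad*.
The final sound of the causative form *lovuad* is /d/, which is a non-sibilant consonant, so the past-tense suffix is -e, giving *lovuade*.
Since the last vowel of the past-tense form *lovuade* is /e/ (an unrounded vowel), it takes -ama, giving *lovuadeama*.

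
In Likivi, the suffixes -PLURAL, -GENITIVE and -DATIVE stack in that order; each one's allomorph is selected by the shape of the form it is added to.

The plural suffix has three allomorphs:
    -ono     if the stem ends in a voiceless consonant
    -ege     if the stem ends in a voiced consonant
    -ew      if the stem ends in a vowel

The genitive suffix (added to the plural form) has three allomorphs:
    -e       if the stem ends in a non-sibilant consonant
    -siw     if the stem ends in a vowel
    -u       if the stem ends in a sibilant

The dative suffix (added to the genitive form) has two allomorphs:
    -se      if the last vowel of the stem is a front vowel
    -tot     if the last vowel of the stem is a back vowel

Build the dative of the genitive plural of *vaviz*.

Since the final sound of *vaviz* is /z/ (a voiced consonant), it takes -ege, giving *vavizege*.
Since the final sound of the plural form *vavizege* is /e/ (a vowel), it takes -siw, giving *vavizegesiw*.
Since the last vowel of the genitive form *vavizegesiw* is /i/ (a front vowel), it takes -se, giving *vavizegesiwse*.

vavizegesiwse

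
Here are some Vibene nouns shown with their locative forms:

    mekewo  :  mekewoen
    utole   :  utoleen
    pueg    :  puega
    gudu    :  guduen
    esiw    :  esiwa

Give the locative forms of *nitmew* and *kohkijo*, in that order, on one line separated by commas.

nitmewa, kohkijoen

The alternation tracks the final sound of the stem — -a when the stem ends in a consonant (*pueg*, *esiw*); -en when the stem ends in a vowel (*mekewo*, *utole*, *gudu*).
*nitmew*: final sound = /w/, a consonant → -a → *nitmewa*.
*kohkijo* — final sound /o/ (a vowel) → -en → *kohkijoen*.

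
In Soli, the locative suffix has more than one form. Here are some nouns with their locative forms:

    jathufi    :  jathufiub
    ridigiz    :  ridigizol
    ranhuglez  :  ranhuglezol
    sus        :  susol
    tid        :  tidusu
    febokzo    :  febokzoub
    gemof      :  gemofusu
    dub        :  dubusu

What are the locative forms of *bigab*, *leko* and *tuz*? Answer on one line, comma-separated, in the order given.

bigabusu, lekoub, tuzol

The pattern is sibilance of the final sound: -ol when the stem ends in a sibilant (*ridigiz*, *ranhuglez*, *sus*); -usu when the stem ends in a non-sibilant consonant (*tid*, *gemof*, *dub*); -ub when the stem ends in a vowel (*jathufi*, *febokzo*).
The final sound of *bigab* is /b/, which is a non-sibilant consonant, so the suffix is -usu, giving *bigabusu*.
The final sound of *leko* is /o/, which is a vowel, so the suffix is -ub, giving *lekoub*.
*tuz*: final sound = /z/, a sibilant → -ol → *tuzol*.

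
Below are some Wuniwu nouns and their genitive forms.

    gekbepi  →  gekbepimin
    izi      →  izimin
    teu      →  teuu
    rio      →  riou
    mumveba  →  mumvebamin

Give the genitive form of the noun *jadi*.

The alternation tracks the last vowel of the stem — -u when the last vowel of the stem is a rounded vowel (*teu*, *rio*); -min when the last vowel of the stem is an unrounded vowel (*gekbepi*, *izi*, *mumveba*).
*jadi* — last vowel /i/ (an unrounded vowel) → -min → *jadimin*.

jadimin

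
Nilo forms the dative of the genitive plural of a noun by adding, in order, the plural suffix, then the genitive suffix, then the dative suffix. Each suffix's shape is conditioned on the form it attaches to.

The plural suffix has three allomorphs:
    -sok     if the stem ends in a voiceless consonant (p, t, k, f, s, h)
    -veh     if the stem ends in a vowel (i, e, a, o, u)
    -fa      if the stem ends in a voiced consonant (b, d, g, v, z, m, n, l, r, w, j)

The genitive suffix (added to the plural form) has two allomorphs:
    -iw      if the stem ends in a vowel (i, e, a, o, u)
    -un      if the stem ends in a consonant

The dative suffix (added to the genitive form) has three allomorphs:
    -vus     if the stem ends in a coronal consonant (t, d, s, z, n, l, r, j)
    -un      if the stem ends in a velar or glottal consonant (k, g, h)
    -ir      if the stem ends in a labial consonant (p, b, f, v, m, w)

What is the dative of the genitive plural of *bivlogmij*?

*bivlogmij* — final sound /j/ (a voiced consonant) → -fa → *bivlogmijfa*.
The plural form *bivlogmijfa*: final sound = /a/, a vowel → -iw → *bivlogmijfaiw*.
The genitive form *bivlogmijfaiw*: final consonant = /w/, labial → -ir → *bivlogmijfaiwir*.

bivlogmijfaiwir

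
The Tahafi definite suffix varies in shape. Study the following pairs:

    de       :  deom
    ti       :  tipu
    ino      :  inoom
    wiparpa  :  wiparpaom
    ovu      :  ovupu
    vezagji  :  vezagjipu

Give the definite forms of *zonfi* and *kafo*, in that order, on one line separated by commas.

The alternation tracks the last vowel of the stem — -pu when the last vowel of the stem is a high vowel (*ti*, *ovu*, *vezagji*); -om when the last vowel of the stem is a non-high vowel (*de*, *ino*, *wiparpa*).
The last vowel of *zonfi* is /i/, which is a high vowel, so the suffix is -pu, giving *zonfipu*.
Since the last vowel of *kafo* is /o/ (a non-high vowel), it takes -om, giving *kafoom*.

zonfipu, kafoom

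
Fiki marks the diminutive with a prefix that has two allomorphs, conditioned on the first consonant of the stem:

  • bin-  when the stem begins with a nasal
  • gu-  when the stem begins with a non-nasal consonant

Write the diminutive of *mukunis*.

binmukunis

The first consonant of *mukunis* is /m/, which is a nasal, so the prefix is bin-, giving *binmukunis*.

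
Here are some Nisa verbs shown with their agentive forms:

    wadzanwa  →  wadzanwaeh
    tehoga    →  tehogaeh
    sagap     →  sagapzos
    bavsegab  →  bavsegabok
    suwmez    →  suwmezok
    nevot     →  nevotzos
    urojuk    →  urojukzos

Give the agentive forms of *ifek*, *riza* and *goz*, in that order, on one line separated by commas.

The alternation tracks the final sound of the stem — -zos when the stem ends in a voiceless consonant (*sagap*, *nevot*, *urojuk*); -ok when the stem ends in a voiced consonant (*bavsegab*, *suwmez*); -eh when the stem ends in a vowel (*wadzanwa*, *tehoga*).
The final sound of *ifek* is /k/, which is a voiceless consonant, so the suffix is -zos, giving *ifekzos*.
Since the final sound of *riza* is /a/ (a vowel), it takes -eh, giving *rizaeh*.
*goz* — final sound /z/ (a voiced consonant) → -ok → *gozok*.

ifekzos, rizaeh, gozok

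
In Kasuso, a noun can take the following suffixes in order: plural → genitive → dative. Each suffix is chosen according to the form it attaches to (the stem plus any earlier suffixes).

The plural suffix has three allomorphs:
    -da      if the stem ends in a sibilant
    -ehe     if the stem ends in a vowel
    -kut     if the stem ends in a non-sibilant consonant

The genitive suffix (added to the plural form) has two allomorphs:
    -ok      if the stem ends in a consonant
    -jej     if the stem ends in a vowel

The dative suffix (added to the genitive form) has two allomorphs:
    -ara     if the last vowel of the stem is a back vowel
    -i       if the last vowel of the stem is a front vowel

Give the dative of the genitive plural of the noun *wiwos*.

wiwosdajeji

Since the final sound of *wiwos* is /s/ (a sibilant), it takes -da, giving *wiwosda*.
The final sound of the plural form *wiwosda* is /a/, which is a vowel, so the genitive suffix is -jej, giving *wiwosdajej*.
The genitive form *wiwosdajej* — last vowel /e/ (a front vowel) → -i → *wiwosdajeji*.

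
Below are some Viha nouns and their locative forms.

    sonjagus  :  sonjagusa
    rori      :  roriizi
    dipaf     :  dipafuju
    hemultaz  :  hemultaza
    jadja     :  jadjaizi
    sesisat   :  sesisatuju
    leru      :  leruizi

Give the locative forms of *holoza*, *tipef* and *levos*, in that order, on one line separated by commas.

The suffix is conditioned by the final sound: -a when the stem ends in a sibilant (*sonjagus*, *hemultaz*); -uju when the stem ends in a non-sibilant consonant (*dipaf*, *sesisat*); -izi when the stem ends in a vowel (*rori*, *jadja*, *leru*).
*holoza* — final sound /a/ (a vowel) → -izi → *holozaizi*.
Since the final sound of *tipef* is /f/ (a non-sibilant consonant), it takes -uju, giving *tipefuju*.
*levos* — final sound /s/ (a sibilant) → -a → *levosa*.

holozaizi, tipefuju, levosa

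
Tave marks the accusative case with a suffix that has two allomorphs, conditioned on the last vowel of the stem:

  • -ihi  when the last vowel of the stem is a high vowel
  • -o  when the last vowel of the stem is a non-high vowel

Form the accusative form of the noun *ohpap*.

ohpapo

*ohpap*: last vowel = /a/, a non-high vowel → -o → *ohpapo*.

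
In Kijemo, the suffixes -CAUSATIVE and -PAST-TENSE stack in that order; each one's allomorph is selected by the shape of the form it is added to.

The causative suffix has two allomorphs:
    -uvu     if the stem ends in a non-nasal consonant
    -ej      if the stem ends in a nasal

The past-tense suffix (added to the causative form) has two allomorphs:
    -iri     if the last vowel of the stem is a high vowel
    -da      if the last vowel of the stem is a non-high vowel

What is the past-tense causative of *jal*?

jaluvuiri

The final consonant of *jal* is /l/, which is non-nasal, so the causative suffix is -uvu, giving *jaluvu*.
The causative form *jaluvu*: last vowel = /u/, a high vowel → -iri → *jaluvuiri*.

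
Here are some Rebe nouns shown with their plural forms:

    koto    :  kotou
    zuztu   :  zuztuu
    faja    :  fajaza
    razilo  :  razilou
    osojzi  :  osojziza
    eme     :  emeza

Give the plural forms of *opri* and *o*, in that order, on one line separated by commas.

opriza, ou

The alternation tracks the last vowel of the stem — -u when the last vowel of the stem is a rounded vowel (*koto*, *zuztu*, *razilo*); -za when the last vowel of the stem is an unrounded vowel (*faja*, *osojzi*, *eme*).
Since the last vowel of *opri* is /i/ (an unrounded vowel), it takes -za, giving *opriza*.
*o* — last vowel /o/ (a rounded vowel) → -u → *ou*.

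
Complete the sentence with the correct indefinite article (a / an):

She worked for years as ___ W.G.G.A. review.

The indefinite article is chosen by the initial *sound* of the following word, not its spelling.
The initialism *W.G.G.A.* is read letter by letter; the first letter, W, is pronounced /ˈdʌbəl.juː/, which begins with a consonant sound.
So the article is *a*: She worked for years as a W.G.G.A. review.

a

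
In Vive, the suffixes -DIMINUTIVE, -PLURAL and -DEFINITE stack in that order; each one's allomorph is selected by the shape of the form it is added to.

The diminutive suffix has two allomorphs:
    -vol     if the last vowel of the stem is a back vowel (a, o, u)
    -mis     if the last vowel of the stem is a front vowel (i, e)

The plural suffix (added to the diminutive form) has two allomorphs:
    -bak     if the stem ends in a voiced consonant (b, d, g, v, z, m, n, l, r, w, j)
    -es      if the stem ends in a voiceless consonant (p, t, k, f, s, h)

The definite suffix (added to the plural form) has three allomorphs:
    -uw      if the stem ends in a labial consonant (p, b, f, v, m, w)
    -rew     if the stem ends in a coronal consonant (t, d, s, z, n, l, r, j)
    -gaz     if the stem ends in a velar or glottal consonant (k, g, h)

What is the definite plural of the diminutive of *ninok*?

*ninok*: last vowel = /o/, a back vowel → -vol → *ninokvol*.
The diminutive form *ninokvol*: final consonant = /l/, voiced → -bak → *ninokvolbak*.
The plural form *ninokvolbak* — final consonant /k/ (velar/glottal) → -gaz → *ninokvolbakgaz*.

ninokvolbakgaz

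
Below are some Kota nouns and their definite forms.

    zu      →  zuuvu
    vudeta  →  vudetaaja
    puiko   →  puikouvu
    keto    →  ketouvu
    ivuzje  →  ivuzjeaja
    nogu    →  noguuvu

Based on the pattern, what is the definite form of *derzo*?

Looking at the last vowel of each stem: -uvu when the last vowel of the stem is a rounded vowel (*zu*, *puiko*, *keto*, *nogu*); -aja when the last vowel of the stem is an unrounded vowel (*vudeta*, *ivuzje*).
The last vowel of *derzo* is /o/, which is a rounded vowel, so the suffix is -uvu, giving *derzouvu*.

derzouvu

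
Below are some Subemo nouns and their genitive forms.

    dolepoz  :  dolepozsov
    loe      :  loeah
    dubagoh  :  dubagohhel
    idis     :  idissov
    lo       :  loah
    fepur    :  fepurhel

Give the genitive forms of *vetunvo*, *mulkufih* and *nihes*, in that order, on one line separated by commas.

Looking at the final sound of each stem: -sov when the stem ends in a sibilant (*dolepoz*, *idis*); -hel when the stem ends in a non-sibilant consonant (*dubagoh*, *fepur*); -ah when the stem ends in a vowel (*loe*, *lo*).
*vetunvo*: final sound = /o/, a vowel → -ah → *vetunvoah*.
The final sound of *mulkufih* is /h/, which is a non-sibilant consonant, so the suffix is -hel, giving *mulkufihhel*.
The final sound of *nihes* is /s/, which is a sibilant, so the suffix is -sov, giving *nihessov*.

vetunvoah, mulkufihhel, nihessov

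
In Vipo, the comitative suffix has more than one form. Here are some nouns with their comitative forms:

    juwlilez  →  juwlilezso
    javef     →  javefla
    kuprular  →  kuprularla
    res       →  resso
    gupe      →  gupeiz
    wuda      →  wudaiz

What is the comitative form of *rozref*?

Looking at the final sound of each stem: -so when the stem ends in a sibilant (*juwlilez*, *res*); -la when the stem ends in a non-sibilant consonant (*javef*, *kuprular*); -iz when the stem ends in a vowel (*gupe*, *wuda*).
The final sound of *rozref* is /f/, which is a non-sibilant consonant, so the suffix is -la, giving *rozrefla*.

rozrefla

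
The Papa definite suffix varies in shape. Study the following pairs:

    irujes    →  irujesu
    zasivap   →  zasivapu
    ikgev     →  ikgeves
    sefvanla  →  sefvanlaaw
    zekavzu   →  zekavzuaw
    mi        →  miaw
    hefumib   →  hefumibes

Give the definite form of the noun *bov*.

boves

The pattern is voicing of the final sound: -u when the stem ends in a voiceless consonant (*irujes*, *zasivap*); -es when the stem ends in a voiced consonant (*ikgev*, *hefumib*); -aw when the stem ends in a vowel (*sefvanla*, *zekavzu*, *mi*).
Since the final sound of *bov* is /v/ (a voiced consonant), it takes -es, giving *boves*.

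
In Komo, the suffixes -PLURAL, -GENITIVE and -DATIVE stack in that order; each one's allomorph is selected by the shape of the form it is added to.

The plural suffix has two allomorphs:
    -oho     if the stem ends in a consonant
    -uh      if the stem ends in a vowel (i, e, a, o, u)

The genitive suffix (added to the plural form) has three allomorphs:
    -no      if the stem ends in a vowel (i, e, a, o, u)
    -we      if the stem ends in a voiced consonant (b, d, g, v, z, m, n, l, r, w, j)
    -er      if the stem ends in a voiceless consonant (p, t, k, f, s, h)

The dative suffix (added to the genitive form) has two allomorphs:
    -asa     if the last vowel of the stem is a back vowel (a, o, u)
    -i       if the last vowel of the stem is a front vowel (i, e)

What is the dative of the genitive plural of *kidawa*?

The final sound of *kidawa* is /a/, which is a vowel, so the plural suffix is -uh, giving *kidawauh*.
Since the final sound of the plural form *kidawauh* is /h/ (a voiceless consonant), it takes -er, giving *kidawauher*.
Since the last vowel of the genitive form *kidawauher* is /e/ (a front vowel), it takes -i, giving *kidawauheri*.

kidawauheri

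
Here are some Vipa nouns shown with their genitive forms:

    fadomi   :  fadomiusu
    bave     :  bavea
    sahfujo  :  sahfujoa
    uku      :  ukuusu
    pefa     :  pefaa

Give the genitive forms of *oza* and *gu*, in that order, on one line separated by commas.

ozaa, guusu

The alternation tracks the last vowel of the stem — -usu when the last vowel of the stem is a high vowel (*fadomi*, *uku*); -a when the last vowel of the stem is a non-high vowel (*bave*, *sahfujo*, *pefa*).
*oza*: last vowel = /a/, a non-high vowel → -a → *ozaa*.
The last vowel of *gu* is /u/, which is a high vowel, so the suffix is -usu, giving *guusu*.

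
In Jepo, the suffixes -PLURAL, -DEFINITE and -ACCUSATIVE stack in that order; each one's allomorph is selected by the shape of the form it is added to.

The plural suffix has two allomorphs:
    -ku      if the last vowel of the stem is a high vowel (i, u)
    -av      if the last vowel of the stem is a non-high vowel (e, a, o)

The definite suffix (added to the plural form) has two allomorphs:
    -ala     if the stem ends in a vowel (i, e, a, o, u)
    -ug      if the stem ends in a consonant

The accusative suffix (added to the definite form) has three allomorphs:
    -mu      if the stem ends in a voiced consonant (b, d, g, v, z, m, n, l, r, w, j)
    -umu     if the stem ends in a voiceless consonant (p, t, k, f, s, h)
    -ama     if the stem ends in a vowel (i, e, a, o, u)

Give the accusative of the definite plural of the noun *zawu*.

zawukualaama

*zawu*: last vowel = /u/, a high vowel → -ku → *zawuku*.
The plural form *zawuku* — final sound /u/ (a vowel) → -ala → *zawukuala*.
Since the final sound of the definite form *zawukuala* is /a/ (a vowel), it takes -ama, giving *zawukualaama*.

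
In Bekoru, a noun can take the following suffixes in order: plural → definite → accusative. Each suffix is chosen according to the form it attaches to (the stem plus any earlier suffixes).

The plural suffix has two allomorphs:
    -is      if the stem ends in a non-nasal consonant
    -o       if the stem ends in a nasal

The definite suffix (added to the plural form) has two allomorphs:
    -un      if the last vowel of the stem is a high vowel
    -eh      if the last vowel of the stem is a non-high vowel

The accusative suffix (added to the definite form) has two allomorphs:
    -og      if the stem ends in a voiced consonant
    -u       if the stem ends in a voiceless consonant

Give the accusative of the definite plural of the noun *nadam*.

*nadam*: final consonant = /m/, a nasal → -o → *nadamo*.
Since the last vowel of the plural form *nadamo* is /o/ (a non-high vowel), it takes -eh, giving *nadamoeh*.
The final consonant of the definite form *nadamoeh* is /h/, which is voiceless, so the accusative suffix is -u, giving *nadamoehu*.

nadamoehu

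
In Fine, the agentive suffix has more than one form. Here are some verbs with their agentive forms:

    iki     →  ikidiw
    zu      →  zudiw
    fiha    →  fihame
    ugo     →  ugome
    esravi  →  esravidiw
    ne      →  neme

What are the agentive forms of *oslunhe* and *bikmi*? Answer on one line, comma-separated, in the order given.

oslunheme, bikmidiw

The alternation tracks the last vowel of the stem — -diw when the last vowel of the stem is a high vowel (*iki*, *zu*, *esravi*); -me when the last vowel of the stem is a non-high vowel (*fiha*, *ugo*, *ne*).
*oslunhe*: last vowel = /e/, a non-high vowel → -me → *oslunheme*.
*bikmi*: last vowel = /i/, a high vowel → -diw → *bikmidiw*.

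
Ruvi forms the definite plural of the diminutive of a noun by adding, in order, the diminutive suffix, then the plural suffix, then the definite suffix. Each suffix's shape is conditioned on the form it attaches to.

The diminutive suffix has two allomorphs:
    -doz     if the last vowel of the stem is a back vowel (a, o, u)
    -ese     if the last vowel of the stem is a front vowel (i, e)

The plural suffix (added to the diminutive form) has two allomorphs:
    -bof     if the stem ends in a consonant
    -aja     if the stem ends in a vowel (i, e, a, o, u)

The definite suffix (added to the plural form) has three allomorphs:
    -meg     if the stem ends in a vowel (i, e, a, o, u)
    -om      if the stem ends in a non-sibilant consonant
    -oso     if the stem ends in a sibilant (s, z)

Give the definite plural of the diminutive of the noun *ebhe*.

ebheeseajameg

The last vowel of *ebhe* is /e/, which is a front vowel, so the diminutive suffix is -ese, giving *ebheese*.
The diminutive form *ebheese* — final sound /e/ (a vowel) → -aja → *ebheeseaja*.
The plural form *ebheeseaja* — final sound /a/ (a vowel) → -meg → *ebheeseajameg*.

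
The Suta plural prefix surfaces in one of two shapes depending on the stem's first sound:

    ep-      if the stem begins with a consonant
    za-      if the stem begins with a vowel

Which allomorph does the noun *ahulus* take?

*ahulus* — first sound /a/ (a vowel) → za-.

za-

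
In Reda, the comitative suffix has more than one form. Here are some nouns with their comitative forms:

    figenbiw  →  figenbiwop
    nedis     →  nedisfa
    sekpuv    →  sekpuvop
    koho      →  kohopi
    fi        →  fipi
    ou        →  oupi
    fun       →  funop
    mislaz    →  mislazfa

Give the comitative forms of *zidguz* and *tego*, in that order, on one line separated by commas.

The alternation tracks the final sound of the stem — -fa when the stem ends in a sibilant (*nedis*, *mislaz*); -op when the stem ends in a non-sibilant consonant (*figenbiw*, *sekpuv*, *fun*); -pi when the stem ends in a vowel (*koho*, *fi*, *ou*).
The final sound of *zidguz* is /z/, which is a sibilant, so the suffix is -fa, giving *zidguzfa*.
Since the final sound of *tego* is /o/ (a vowel), it takes -pi, giving *tegopi*.

zidguzfa, tegopi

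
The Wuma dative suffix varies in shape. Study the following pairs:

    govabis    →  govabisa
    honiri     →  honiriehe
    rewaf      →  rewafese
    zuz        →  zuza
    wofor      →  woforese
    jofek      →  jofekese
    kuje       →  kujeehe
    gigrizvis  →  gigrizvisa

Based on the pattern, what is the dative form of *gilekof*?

gilekofese

Looking at the final sound of each stem: -a when the stem ends in a sibilant (*govabis*, *zuz*, *gigrizvis*); -ese when the stem ends in a non-sibilant consonant (*rewaf*, *wofor*, *jofek*); -ehe when the stem ends in a vowel (*honiri*, *kuje*).
Since the final sound of *gilekof* is /f/ (a non-sibilant consonant), it takes -ese, giving *gilekofese*.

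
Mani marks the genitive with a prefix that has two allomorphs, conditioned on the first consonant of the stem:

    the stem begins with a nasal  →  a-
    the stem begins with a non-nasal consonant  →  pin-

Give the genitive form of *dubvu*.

pindubvu

*dubvu* — first consonant /d/ (non-nasal) → pin- → *pindubvu*.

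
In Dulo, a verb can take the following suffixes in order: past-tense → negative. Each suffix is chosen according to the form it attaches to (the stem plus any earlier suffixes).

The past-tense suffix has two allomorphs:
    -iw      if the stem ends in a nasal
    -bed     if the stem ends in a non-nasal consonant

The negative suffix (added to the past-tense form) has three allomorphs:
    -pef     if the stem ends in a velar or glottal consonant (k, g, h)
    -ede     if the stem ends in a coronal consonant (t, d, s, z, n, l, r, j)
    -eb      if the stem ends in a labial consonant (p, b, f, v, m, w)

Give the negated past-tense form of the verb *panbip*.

panbipbedede

*panbip* — final consonant /p/ (non-nasal) → -bed → *panbipbed*.
The past-tense form *panbipbed* — final consonant /d/ (coronal) → -ede → *panbipbedede*.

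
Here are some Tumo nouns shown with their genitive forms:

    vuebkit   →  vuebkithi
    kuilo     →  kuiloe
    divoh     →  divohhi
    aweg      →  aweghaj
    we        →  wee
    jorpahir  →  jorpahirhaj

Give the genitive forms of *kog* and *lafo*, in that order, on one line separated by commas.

koghaj, lafoe

The suffix is conditioned by the final sound: -hi when the stem ends in a voiceless consonant (*vuebkit*, *divoh*); -haj when the stem ends in a voiced consonant (*aweg*, *jorpahir*); -e when the stem ends in a vowel (*kuilo*, *we*).
Since the final sound of *kog* is /g/ (a voiced consonant), it takes -haj, giving *koghaj*.
The final sound of *lafo* is /o/, which is a vowel, so the suffix is -e, giving *lafoe*.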